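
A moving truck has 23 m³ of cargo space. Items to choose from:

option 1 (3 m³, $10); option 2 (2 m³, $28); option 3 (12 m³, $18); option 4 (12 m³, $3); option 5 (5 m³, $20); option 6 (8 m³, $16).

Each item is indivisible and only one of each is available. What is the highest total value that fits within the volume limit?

$76

Check high-value combinations within 23 m³:
- option 1+option 2+option 3+option 5: volume 3+2+12+5=22, value 10+28+18+20=76
- option 1+option 2+option 5+option 6: volume 3+2+5+8=18, value 10+28+20+16=74
- option 2+option 3+option 5: volume 2+12+5=19, value 28+18+20=66
- option 2+option 5+option 6: volume 2+5+8=15, value 28+20+16=64
Best: $76.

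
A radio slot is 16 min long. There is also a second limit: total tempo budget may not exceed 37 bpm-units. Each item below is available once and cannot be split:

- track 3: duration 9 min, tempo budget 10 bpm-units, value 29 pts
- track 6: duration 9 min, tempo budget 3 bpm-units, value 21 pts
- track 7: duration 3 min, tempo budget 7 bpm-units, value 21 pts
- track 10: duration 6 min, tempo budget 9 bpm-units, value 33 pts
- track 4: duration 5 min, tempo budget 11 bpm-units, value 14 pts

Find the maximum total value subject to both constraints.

Feasible sets respecting both limits:
- track 7+track 10+track 4: duration 14, tempo budget 27, value 68
- track 3+track 10: duration 15, tempo budget 19, value 62
- track 6+track 10: duration 15, tempo budget 12, value 54
- track 7+track 10: duration 9, tempo budget 16, value 54
Best: 68 pts.

68 pts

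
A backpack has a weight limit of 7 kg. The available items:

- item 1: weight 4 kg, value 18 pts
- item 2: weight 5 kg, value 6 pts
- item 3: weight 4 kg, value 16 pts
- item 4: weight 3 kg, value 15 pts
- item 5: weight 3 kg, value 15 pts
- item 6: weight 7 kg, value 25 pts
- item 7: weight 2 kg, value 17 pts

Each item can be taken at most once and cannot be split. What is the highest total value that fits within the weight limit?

This is a 0/1 knapsack; check combinations near the capacity.
- item 1+item 7: weight 4+2=6, value 18+17=35
- item 3+item 7: weight 4+2=6, value 16+17=33
- item 1+item 4: weight 4+3=7, value 18+15=33
Best: 35 pts.

35 pts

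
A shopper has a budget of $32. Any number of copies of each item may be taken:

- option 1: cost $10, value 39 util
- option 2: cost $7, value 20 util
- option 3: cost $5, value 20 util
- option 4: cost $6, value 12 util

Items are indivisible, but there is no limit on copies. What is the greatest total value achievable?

Best value-per-unit is option 3 at 20/5; filling with it alone gives 6×20 = 120.
Optimal mix: 1×option 2 + 5×option 3 → cost 32, value 120.

120 util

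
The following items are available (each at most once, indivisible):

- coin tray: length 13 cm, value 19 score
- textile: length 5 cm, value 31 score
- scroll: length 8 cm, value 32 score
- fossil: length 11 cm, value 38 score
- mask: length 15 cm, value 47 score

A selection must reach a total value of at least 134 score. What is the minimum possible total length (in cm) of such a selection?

Subsets with value ≥ 134, sorted by total length:
- textile+scroll+fossil+mask: length 39, value 148
- coin tray+textile+fossil+mask: length 44, value 135
- coin tray+scroll+fossil+mask: length 47, value 136
- coin tray+textile+scroll+fossil+mask: length 52, value 167
Minimum length: 39 cm.

39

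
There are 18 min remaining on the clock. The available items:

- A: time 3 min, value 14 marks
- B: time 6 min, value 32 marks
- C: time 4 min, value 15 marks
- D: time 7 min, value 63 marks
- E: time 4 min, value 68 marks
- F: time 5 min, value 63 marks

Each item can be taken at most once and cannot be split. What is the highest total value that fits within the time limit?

194 marks

Check high-value combinations within 18 min:
- D+E+F: time 7+4+5=16, value 63+68+63=194
- A+B+E+F: time 3+6+4+5=18, value 14+32+68+63=177
- B+E+F: time 6+4+5=15, value 32+68+63=163
- B+D+E: time 6+7+4=17, value 32+63+68=163
- A+C+E+F: time 3+4+4+5=16, value 14+15+68+63=160
Best: 194 marks.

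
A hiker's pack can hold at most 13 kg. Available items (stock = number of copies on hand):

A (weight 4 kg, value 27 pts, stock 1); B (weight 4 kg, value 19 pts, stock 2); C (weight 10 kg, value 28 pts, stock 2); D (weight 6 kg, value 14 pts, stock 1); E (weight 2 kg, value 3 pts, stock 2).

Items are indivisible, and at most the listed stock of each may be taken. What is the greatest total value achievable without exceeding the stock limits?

Best selections within weight 13 and stock limits:
- 1×A + 2×B: weight 12, value 65
- 1×A + 1×B + 2×E: weight 12, value 52
- 1×A + 1×B + 1×E: weight 10, value 49
Best: 65 pts.

65 pts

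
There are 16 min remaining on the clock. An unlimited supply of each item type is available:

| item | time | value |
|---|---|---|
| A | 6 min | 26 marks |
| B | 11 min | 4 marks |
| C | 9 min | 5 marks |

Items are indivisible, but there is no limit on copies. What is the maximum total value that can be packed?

Best value-per-unit is A at 26/6, and filling with it alone uses time 2×6=12. No mix of the others beats 2×26 = 52.

52 marks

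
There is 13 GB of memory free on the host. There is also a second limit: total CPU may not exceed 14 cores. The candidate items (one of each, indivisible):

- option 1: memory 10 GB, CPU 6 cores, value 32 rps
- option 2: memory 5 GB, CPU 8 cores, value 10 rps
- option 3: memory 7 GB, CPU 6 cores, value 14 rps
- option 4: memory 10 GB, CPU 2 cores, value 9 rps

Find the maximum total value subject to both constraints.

32 rps

Feasible sets respecting both limits:
- option 1: memory 10, CPU 6, value 32
- option 2+option 3: memory 12, CPU 14, value 24
- option 3: memory 7, CPU 6, value 14
Best: 32 rps.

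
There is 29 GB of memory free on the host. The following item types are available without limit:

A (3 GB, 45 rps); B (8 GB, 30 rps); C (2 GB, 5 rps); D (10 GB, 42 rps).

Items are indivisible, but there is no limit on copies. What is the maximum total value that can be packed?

Best value-per-unit is A at 45/3; filling with it alone gives 9×45 = 405.
Optimal mix: 9×A + 1×C → memory 29, value 410.

410 rps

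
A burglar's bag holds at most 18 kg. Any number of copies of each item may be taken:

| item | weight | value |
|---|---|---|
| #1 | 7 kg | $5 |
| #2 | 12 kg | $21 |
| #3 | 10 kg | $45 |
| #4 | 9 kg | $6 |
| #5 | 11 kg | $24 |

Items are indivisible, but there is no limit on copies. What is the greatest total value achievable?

$50

Best value-per-unit is #3 at 45/10; filling with it alone gives 1×45 = 45.
Optimal mix: 1×#1 + 1×#3 → weight 17, value 50.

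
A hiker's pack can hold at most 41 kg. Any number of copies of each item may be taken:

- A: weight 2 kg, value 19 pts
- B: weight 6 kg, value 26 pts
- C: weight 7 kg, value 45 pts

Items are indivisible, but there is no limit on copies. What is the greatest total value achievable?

Best value-per-unit is A at 19/2, and filling with it alone uses weight 20×2=40. No mix of the others beats 20×19 = 380.

380 pts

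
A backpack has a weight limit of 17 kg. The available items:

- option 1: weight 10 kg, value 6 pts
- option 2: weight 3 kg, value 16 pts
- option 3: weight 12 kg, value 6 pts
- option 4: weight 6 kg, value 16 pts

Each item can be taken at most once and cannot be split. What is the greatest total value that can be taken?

32 pts

This is a 0/1 knapsack; check combinations near the capacity.
- option 2+option 4: weight 3+6=9, value 16+16=32
- option 1+option 2: weight 10+3=13, value 6+16=22
- option 2+option 3: weight 3+12=15, value 16+6=22
Best: 32 pts.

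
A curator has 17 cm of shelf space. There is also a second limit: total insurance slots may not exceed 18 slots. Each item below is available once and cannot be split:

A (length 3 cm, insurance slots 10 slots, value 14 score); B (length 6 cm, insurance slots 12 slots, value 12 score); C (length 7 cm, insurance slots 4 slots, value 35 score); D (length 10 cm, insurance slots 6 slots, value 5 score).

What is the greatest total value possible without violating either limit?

Feasible sets respecting both limits:
- A+C: length 10, insurance slots 14, value 49
- B+C: length 13, insurance slots 16, value 47
- C+D: length 17, insurance slots 10, value 40
- C: length 7, insurance slots 4, value 35
Best: 49 score.

49 score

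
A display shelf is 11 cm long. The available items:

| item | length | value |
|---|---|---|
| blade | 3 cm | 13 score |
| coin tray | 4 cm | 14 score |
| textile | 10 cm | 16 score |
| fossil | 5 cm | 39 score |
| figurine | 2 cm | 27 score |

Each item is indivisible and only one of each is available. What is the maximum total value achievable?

80 score

This is a 0/1 knapsack; check combinations near the capacity.
- coin tray+fossil+figurine: length 4+5+2=11, value 14+39+27=80
- blade+fossil+figurine: length 3+5+2=10, value 13+39+27=79
- fossil+figurine: length 5+2=7, value 39+27=66
- blade+coin tray+figurine: length 3+4+2=9, value 13+14+27=54
- coin tray+fossil: length 4+5=9, value 14+39=53
Best: 80 score.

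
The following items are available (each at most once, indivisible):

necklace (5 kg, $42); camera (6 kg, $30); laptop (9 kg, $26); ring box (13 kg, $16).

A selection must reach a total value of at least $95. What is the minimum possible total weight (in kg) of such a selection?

20

Subsets with value ≥ 95, sorted by total weight:
- necklace+camera+laptop: weight 20, value 98
- necklace+camera+laptop+ring box: weight 33, value 114
Minimum weight: 20 kg.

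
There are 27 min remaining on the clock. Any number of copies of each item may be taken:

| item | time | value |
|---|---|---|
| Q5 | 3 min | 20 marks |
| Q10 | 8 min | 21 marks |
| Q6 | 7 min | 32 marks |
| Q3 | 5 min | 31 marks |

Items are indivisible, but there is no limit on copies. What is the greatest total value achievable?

Best value-per-unit is Q5 at 20/3, and filling with it alone uses time 9×3=27. No mix of the others beats 9×20 = 180.

180 marks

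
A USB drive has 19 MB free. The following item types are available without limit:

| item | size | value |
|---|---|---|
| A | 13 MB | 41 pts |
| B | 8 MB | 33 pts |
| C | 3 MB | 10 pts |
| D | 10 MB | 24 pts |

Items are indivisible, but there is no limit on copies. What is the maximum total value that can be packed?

Best value-per-unit is B at 33/8; filling with it alone gives 2×33 = 66.
Optimal mix: 2×B + 1×C → size 19, value 76.

76 pts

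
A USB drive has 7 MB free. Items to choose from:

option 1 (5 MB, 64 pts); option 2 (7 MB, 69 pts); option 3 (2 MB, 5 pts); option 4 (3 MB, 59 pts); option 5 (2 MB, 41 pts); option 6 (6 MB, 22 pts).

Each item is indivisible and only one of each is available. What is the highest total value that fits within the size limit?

Check high-value combinations within 7 MB:
- option 1+option 5: size 5+2=7, value 64+41=105
- option 3+option 4+option 5: size 2+3+2=7, value 5+59+41=105
- option 4+option 5: size 3+2=5, value 59+41=100
- option 2: size 7, value 69
Best: 105 pts.

105 pts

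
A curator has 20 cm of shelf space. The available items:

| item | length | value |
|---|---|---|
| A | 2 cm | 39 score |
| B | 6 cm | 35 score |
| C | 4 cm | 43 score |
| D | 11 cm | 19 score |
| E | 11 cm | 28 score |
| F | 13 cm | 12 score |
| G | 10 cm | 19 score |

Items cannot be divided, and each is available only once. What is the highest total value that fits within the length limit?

Check high-value combinations within 20 cm:
- A+B+C: length 2+6+4=12, value 39+35+43=117
- A+C+E: length 2+4+11=17, value 39+43+28=110
- A+B+E: length 2+6+11=19, value 39+35+28=102
Best: 117 score.

117 score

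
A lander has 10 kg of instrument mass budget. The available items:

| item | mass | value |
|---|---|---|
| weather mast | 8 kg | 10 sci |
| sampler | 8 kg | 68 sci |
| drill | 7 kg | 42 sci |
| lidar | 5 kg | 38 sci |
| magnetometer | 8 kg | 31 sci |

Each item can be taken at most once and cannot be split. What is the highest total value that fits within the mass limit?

68 sci

Check high-value combinations within 10 kg:
- sampler: mass 8, value 68
- drill: mass 7, value 42
- lidar: mass 5, value 38
- magnetometer: mass 8, value 31
- weather mast: mass 8, value 10
Best: 68 sci.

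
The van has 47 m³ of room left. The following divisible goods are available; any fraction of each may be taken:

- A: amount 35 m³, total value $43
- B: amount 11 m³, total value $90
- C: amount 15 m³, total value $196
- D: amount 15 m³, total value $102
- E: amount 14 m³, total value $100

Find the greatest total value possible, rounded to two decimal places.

Take in order of value per unit:
- C (196/15 per unit): all 15 → value 196, running total 196.00
- B (90/11 per unit): all 11 → value 90, running total 286.00
- E (100/14 per unit): all 14 → value 100, running total 386.00
- D (102/15 per unit): 7 of 15 → value 7×102/15 = 47.6000, running total 433.60
Total 433.60.

433.60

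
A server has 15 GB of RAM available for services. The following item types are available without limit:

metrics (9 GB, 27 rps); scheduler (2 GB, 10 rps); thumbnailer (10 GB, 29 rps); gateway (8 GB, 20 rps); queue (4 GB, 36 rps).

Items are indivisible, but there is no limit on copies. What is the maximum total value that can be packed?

118 rps

Best value-per-unit is queue at 36/4; filling with it alone gives 3×36 = 108.
Optimal mix: 1×scheduler + 3×queue → memory 14, value 118.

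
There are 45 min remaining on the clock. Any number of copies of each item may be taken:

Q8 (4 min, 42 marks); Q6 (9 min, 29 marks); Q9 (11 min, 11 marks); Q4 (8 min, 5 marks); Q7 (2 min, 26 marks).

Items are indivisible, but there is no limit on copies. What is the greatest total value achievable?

572 marks

Best value-per-unit is Q7 at 26/2, and filling with it alone uses time 22×2=44. No mix of the others beats 22×26 = 572.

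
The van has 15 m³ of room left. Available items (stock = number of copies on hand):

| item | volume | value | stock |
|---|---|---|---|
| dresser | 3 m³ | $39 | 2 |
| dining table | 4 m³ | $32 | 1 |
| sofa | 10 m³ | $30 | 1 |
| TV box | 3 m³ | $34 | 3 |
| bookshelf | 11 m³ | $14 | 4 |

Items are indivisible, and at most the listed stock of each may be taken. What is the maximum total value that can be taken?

$180

Best selections within volume 15 and stock limits:
- 2×dresser + 3×TV box: volume 15, value 180
- 2×dresser + 2×TV box: volume 12, value 146
Best: $180.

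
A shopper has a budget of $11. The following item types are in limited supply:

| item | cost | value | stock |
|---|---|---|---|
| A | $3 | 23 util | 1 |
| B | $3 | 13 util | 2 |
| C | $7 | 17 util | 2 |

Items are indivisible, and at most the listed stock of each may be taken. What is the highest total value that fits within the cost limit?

Top feasible selections:
- 1×A + 2×B: cost 9, value 49
- 1×A + 1×C: cost 10, value 40
- 1×A + 1×B: cost 6, value 36
Best: 49 util.

49 util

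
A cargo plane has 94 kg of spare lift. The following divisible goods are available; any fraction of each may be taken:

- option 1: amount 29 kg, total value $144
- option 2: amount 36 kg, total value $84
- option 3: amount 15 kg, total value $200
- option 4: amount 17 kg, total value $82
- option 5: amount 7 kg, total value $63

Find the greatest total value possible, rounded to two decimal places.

Take in order of value per unit:
- option 3 (200/15 per unit): all 15 → value 200, running total 200.00
- option 5 (63/7 per unit): all 7 → value 63, running total 263.00
- option 1 (144/29 per unit): all 29 → value 144, running total 407.00
- option 4 (82/17 per unit): all 17 → value 82, running total 489.00
- option 2 (84/36 per unit): 26 of 36 → value 26×84/36 = 60.6667, running total 549.67
Total 549.67.

549.67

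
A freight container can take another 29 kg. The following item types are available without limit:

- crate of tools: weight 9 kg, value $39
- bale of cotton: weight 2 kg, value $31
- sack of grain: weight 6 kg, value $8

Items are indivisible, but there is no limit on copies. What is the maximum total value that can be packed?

$434

Best value-per-unit is bale of cotton at 31/2, and filling with it alone uses weight 14×2=28. No mix of the others beats 14×31 = 434.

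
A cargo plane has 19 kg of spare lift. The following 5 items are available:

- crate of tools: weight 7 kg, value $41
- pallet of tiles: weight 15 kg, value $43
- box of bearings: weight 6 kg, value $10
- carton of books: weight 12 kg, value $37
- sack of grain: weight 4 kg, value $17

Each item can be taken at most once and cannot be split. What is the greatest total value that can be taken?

$78

Check high-value combinations within 19 kg:
- crate of tools+carton of books: weight 7+12=19, value 41+37=78
- crate of tools+box of bearings+sack of grain: weight 7+6+4=17, value 41+10+17=68
- pallet of tiles+sack of grain: weight 15+4=19, value 43+17=60
- crate of tools+sack of grain: weight 7+4=11, value 41+17=58
Best: $78.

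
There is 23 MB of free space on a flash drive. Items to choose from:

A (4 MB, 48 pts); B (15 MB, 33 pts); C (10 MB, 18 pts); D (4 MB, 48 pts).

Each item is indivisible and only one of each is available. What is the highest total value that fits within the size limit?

Check high-value combinations within 23 MB:
- A+B+D: size 4+15+4=23, value 48+33+48=129
- A+C+D: size 4+10+4=18, value 48+18+48=114
- A+D: size 4+4=8, value 48+48=96
Best: 129 pts.

129 pts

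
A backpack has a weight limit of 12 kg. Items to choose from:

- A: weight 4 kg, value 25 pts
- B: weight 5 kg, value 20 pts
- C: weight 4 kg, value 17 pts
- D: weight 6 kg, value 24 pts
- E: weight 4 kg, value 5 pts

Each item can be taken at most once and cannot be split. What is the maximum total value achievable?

49 pts

Check high-value combinations within 12 kg:
- A+D: weight 4+6=10, value 25+24=49
- A+C+E: weight 4+4+4=12, value 25+17+5=47
- A+B: weight 4+5=9, value 25+20=45
- B+D: weight 5+6=11, value 20+24=44
Best: 49 pts.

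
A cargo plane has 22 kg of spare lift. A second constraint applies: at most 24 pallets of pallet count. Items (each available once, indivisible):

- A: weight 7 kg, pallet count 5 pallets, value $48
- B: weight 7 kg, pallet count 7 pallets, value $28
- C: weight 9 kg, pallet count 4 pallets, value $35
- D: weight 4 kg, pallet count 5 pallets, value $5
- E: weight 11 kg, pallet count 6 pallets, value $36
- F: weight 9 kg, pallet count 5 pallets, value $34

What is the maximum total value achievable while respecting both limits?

Feasible sets respecting both limits:
- A+D+E: weight 22, pallet count 16, value 89
- A+C+D: weight 20, pallet count 14, value 88
- A+D+F: weight 20, pallet count 15, value 87
Best: $89.

$89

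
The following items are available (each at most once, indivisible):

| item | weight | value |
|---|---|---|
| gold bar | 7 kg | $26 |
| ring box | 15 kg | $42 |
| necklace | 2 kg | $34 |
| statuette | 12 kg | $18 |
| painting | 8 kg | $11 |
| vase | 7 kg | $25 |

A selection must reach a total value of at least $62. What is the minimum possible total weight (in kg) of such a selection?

Subsets with value ≥ 62, sorted by total weight:
- gold bar+necklace+vase: weight 16, value 85
- ring box+necklace: weight 17, value 76
- gold bar+necklace+painting: weight 17, value 71
Minimum weight: 16 kg.

16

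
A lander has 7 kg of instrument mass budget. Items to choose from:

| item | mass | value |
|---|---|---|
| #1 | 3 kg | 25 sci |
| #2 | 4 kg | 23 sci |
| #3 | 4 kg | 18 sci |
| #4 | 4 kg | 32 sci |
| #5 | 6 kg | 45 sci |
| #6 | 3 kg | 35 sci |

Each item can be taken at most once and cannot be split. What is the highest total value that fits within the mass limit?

67 sci

Check high-value combinations within 7 kg:
- #4+#6: mass 4+3=7, value 32+35=67
- #1+#6: mass 3+3=6, value 25+35=60
- #2+#6: mass 4+3=7, value 23+35=58
Best: 67 sci.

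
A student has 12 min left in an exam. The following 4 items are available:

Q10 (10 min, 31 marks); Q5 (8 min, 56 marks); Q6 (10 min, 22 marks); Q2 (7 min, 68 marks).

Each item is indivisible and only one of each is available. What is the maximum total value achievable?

68 marks

This is a 0/1 knapsack; check combinations near the capacity.
- Q2: time 7, value 68
- Q5: time 8, value 56
- Q10: time 10, value 31
- Q6: time 10, value 22
Best: 68 marks.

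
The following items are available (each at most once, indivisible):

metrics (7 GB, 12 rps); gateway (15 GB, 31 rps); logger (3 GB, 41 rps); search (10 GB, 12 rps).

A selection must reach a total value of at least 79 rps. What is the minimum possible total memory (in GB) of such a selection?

25

Subsets with value ≥ 79, sorted by total memory:
- metrics+gateway+logger: memory 25, value 84
- gateway+logger+search: memory 28, value 84
Minimum memory: 25 GB.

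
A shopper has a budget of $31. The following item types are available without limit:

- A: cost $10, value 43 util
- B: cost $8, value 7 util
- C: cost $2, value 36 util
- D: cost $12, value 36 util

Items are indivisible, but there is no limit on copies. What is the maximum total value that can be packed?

Best value-per-unit is C at 36/2, and filling with it alone uses cost 15×2=30. No mix of the others beats 15×36 = 540.

540 util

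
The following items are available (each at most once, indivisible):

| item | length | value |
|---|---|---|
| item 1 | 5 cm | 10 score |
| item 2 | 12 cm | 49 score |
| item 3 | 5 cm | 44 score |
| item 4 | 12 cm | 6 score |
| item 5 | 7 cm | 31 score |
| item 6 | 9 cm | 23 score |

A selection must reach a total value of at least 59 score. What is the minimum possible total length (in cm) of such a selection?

Subsets with value ≥ 59, sorted by total length:
- item 3+item 5: length 12, value 75
- item 3+item 6: length 14, value 67
- item 2+item 3: length 17, value 93
Minimum length: 12 cm.

12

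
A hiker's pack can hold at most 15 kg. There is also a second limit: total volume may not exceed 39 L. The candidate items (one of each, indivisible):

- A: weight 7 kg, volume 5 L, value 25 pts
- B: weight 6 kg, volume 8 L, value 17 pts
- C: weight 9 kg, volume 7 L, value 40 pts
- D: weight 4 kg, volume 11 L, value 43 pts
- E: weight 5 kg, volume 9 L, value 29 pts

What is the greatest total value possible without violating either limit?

89 pts

Feasible sets respecting both limits:
- B+D+E: weight 15, volume 28, value 89
- C+D: weight 13, volume 18, value 83
- D+E: weight 9, volume 20, value 72
Best: 89 pts.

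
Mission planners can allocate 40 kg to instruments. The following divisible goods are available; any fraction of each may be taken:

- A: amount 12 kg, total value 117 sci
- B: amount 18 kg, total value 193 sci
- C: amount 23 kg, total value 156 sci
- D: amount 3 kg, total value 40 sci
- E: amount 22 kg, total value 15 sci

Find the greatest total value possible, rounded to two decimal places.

397.48

Take in order of value per unit:
- D (40/3 per unit): all 3 → value 40, running total 40.00
- B (193/18 per unit): all 18 → value 193, running total 233.00
- A (117/12 per unit): all 12 → value 117, running total 350.00
- C (156/23 per unit): 7 of 23 → value 7×156/23 = 47.4783, running total 397.48
Total 397.48.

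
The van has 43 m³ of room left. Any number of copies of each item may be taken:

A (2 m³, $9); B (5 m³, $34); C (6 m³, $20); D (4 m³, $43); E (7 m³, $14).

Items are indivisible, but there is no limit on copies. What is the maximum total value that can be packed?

$439

Best value-per-unit is D at 43/4; filling with it alone gives 10×43 = 430.
Optimal mix: 1×A + 10×D → volume 42, value 439.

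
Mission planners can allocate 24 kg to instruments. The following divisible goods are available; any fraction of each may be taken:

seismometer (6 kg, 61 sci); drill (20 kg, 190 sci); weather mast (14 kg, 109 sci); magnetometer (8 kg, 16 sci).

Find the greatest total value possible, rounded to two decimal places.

232.00

Take in order of value per unit:
- seismometer (61/6 per unit): all 6 → value 61, running total 61.00
- drill (190/20 per unit): 18 of 20 → value 18×190/20 = 171.0000, running total 232.00
Total 232.00.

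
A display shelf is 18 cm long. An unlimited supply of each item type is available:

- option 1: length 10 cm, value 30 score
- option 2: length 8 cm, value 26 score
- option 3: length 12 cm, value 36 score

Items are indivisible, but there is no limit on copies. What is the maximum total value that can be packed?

56 score

Best value-per-unit is option 2 at 26/8; filling with it alone gives 2×26 = 52.
Optimal mix: 1×option 1 + 1×option 2 → length 18, value 56.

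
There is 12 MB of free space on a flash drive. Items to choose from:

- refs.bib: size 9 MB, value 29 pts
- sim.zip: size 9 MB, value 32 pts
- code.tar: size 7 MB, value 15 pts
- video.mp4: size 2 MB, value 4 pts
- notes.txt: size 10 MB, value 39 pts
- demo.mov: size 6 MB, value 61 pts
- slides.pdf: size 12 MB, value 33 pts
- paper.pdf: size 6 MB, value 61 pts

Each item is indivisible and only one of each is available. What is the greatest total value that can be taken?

122 pts

This is a 0/1 knapsack; check combinations near the capacity.
- demo.mov+paper.pdf: size 6+6=12, value 61+61=122
- video.mp4+demo.mov: size 2+6=8, value 4+61=65
- video.mp4+paper.pdf: size 2+6=8, value 4+61=65
- demo.mov: size 6, value 61
- paper.pdf: size 6, value 61
Best: 122 pts.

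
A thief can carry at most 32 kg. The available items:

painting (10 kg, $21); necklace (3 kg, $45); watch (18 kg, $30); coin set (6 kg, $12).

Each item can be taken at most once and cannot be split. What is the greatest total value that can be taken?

$96

Check high-value combinations within 32 kg:
- painting+necklace+watch: weight 10+3+18=31, value 21+45+30=96
- necklace+watch+coin set: weight 3+18+6=27, value 45+30+12=87
- painting+necklace+coin set: weight 10+3+6=19, value 21+45+12=78
- necklace+watch: weight 3+18=21, value 45+30=75
Best: $96.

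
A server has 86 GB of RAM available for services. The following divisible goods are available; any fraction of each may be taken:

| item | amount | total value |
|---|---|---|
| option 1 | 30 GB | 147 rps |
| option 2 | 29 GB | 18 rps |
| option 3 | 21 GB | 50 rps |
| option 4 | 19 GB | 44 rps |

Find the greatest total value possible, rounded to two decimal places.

250.93

Take in order of value per unit:
- option 1 (147/30 per unit): all 30 → value 147, running total 147.00
- option 3 (50/21 per unit): all 21 → value 50, running total 197.00
- option 4 (44/19 per unit): all 19 → value 44, running total 241.00
- option 2 (18/29 per unit): 16 of 29 → value 16×18/29 = 9.9310, running total 250.93
Total 250.93.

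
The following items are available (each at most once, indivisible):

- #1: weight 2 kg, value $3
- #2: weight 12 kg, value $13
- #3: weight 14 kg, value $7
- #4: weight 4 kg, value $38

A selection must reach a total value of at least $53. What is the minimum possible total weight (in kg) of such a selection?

18

Subsets with value ≥ 53, sorted by total weight:
- #1+#2+#4: weight 18, value 54
- #2+#3+#4: weight 30, value 58
- #1+#2+#3+#4: weight 32, value 61
Minimum weight: 18 kg.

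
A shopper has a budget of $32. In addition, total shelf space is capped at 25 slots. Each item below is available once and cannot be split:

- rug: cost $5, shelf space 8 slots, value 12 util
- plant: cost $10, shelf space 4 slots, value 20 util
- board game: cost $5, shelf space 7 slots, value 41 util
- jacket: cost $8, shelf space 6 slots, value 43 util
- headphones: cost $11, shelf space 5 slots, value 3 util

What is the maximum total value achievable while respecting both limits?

116 util

Feasible sets respecting both limits:
- rug+plant+board game+jacket: cost 28, shelf space 25, value 116
- plant+board game+jacket: cost 23, shelf space 17, value 104
- rug+board game+jacket: cost 18, shelf space 21, value 96
Best: 116 util.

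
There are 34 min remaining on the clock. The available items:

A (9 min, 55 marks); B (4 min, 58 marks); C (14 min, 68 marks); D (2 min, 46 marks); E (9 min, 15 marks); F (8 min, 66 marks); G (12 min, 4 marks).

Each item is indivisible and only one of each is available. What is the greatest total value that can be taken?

240 marks

Check high-value combinations within 34 min:
- A+B+D+E+F: time 9+4+2+9+8=32, value 55+58+46+15+66=240
- B+C+D+F: time 4+14+2+8=28, value 58+68+46+66=238
- A+C+D+F: time 9+14+2+8=33, value 55+68+46+66=235
- A+B+C+D: time 9+4+14+2=29, value 55+58+68+46=227
- A+B+D+F: time 9+4+2+8=23, value 55+58+46+66=225
Best: 240 marks.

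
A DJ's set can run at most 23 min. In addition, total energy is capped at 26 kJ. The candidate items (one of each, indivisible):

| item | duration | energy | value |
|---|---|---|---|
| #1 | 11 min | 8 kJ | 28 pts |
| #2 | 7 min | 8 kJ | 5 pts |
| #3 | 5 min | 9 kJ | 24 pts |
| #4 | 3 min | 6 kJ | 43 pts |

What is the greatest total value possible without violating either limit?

95 pts

Feasible sets respecting both limits:
- #1+#3+#4: duration 19, energy 23, value 95
- #1+#2+#4: duration 21, energy 22, value 76
- #2+#3+#4: duration 15, energy 23, value 72
Best: 95 pts.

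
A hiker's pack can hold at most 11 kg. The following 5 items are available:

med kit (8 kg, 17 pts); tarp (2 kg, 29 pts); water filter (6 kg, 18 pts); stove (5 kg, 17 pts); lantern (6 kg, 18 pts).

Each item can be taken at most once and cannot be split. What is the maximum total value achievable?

47 pts

Check high-value combinations within 11 kg:
- tarp+water filter: weight 2+6=8, value 29+18=47
- tarp+lantern: weight 2+6=8, value 29+18=47
- tarp+stove: weight 2+5=7, value 29+17=46
- med kit+tarp: weight 8+2=10, value 17+29=46
Best: 47 pts.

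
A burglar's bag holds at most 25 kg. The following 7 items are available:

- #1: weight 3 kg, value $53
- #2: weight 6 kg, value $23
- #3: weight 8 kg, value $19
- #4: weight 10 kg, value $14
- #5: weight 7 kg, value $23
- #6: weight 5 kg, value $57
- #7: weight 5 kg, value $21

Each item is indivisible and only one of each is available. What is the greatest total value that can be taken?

Check high-value combinations within 25 kg:
- #1+#2+#5+#6: weight 3+6+7+5=21, value 53+23+23+57=156
- #1+#2+#6+#7: weight 3+6+5+5=19, value 53+23+57+21=154
- #1+#5+#6+#7: weight 3+7+5+5=20, value 53+23+57+21=154
- #1+#2+#3+#6: weight 3+6+8+5=22, value 53+23+19+57=152
Best: $156.

$156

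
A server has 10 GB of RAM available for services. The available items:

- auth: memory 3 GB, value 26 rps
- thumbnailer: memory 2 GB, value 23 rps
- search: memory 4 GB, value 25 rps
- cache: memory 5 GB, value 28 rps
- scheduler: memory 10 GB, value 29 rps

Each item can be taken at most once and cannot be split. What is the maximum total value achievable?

77 rps

Check high-value combinations within 10 GB:
- auth+thumbnailer+cache: memory 3+2+5=10, value 26+23+28=77
- auth+thumbnailer+search: memory 3+2+4=9, value 26+23+25=74
- auth+cache: memory 3+5=8, value 26+28=54
- search+cache: memory 4+5=9, value 25+28=53
- auth+search: memory 3+4=7, value 26+25=51
Best: 77 rps.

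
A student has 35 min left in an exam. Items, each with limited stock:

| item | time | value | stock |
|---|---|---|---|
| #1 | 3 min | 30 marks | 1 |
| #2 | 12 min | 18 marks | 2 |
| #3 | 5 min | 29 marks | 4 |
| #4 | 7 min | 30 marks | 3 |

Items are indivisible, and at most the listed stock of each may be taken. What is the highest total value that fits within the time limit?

178 marks

Top feasible selections:
- 1×#1 + 2×#3 + 3×#4: time 34, value 178
- 1×#1 + 3×#3 + 2×#4: time 32, value 177
Best: 178 marks.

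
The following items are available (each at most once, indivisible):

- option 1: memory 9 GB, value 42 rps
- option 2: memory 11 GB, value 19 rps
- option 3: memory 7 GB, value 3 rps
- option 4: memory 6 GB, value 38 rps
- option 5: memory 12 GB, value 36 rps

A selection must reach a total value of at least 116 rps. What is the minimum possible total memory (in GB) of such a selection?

27

Subsets with value ≥ 116, sorted by total memory:
- option 1+option 4+option 5: memory 27, value 116
- option 1+option 3+option 4+option 5: memory 34, value 119
Minimum memory: 27 GB.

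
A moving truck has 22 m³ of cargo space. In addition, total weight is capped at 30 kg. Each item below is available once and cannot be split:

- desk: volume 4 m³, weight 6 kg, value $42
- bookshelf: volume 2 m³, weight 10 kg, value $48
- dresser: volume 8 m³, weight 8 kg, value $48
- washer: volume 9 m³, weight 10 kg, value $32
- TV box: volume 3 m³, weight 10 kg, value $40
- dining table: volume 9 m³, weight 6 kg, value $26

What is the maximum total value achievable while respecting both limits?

Feasible sets respecting both limits:
- desk+bookshelf+dresser: volume 14, weight 24, value 138
- bookshelf+dresser+TV box: volume 13, weight 28, value 136
- desk+bookshelf+TV box: volume 9, weight 26, value 130
- desk+dresser+TV box: volume 15, weight 24, value 130
Best: $138.

$138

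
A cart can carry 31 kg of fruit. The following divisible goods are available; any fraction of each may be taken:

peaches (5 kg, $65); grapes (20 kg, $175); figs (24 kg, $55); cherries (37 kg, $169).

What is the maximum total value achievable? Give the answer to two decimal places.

Take in order of value per unit:
- peaches (65/5 per unit): all 5 → value 65, running total 65.00
- grapes (175/20 per unit): all 20 → value 175, running total 240.00
- cherries (169/37 per unit): 6 of 37 → value 6×169/37 = 27.4054, running total 267.41
Total 267.41.

267.41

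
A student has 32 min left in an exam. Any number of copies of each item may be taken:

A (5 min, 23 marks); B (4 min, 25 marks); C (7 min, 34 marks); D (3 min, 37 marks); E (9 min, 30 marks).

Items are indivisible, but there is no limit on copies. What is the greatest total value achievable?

370 marks

Best value-per-unit is D at 37/3, and filling with it alone uses time 10×3=30. No mix of the others beats 10×37 = 370.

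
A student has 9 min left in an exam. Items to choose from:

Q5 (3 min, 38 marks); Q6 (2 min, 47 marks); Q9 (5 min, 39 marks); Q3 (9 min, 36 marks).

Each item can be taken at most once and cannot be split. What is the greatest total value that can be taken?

86 marks

This is a 0/1 knapsack; check combinations near the capacity.
- Q6+Q9: time 2+5=7, value 47+39=86
- Q5+Q6: time 3+2=5, value 38+47=85
- Q5+Q9: time 3+5=8, value 38+39=77
- Q6: time 2, value 47
- Q9: time 5, value 39
Best: 86 marks.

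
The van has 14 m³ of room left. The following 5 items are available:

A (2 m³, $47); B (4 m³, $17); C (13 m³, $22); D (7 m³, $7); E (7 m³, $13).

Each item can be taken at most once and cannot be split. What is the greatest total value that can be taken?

$77

Check high-value combinations within 14 m³:
- A+B+E: volume 2+4+7=13, value 47+17+13=77
- A+B+D: volume 2+4+7=13, value 47+17+7=71
- A+B: volume 2+4=6, value 47+17=64
- A+E: volume 2+7=9, value 47+13=60
Best: $77.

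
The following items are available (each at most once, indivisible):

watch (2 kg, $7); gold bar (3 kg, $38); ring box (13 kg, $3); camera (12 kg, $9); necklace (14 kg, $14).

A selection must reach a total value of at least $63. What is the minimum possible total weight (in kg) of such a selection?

31

Subsets with value ≥ 63, sorted by total weight:
- watch+gold bar+camera+necklace: weight 31, value 68
- gold bar+ring box+camera+necklace: weight 42, value 64
- watch+gold bar+ring box+camera+necklace: weight 44, value 71
Minimum weight: 31 kg.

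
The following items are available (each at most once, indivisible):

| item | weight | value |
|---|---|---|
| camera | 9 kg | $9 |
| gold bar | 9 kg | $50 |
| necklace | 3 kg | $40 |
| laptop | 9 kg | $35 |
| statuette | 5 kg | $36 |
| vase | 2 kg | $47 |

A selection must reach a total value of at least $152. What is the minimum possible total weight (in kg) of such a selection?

19

Subsets with value ≥ 152, sorted by total weight:
- gold bar+necklace+statuette+vase: weight 19, value 173
- necklace+laptop+statuette+vase: weight 19, value 158
Minimum weight: 19 kg.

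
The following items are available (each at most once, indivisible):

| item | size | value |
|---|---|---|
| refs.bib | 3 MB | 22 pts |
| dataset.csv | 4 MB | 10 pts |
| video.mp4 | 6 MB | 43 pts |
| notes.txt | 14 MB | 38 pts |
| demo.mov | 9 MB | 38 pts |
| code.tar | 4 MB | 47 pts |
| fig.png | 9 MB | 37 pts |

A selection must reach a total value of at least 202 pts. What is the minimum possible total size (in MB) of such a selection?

Subsets with value ≥ 202, sorted by total size:
- video.mp4+notes.txt+demo.mov+code.tar+fig.png: size 42, value 203
- refs.bib+video.mp4+notes.txt+demo.mov+code.tar+fig.png: size 45, value 225
- dataset.csv+video.mp4+notes.txt+demo.mov+code.tar+fig.png: size 46, value 213
Minimum size: 42 MB.

42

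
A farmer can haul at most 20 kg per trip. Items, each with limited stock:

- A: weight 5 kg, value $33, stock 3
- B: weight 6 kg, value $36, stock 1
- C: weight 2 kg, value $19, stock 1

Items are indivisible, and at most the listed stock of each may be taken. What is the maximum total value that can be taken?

Best selections within weight 20 and stock limits:
- 2×A + 1×B + 1×C: weight 18, value 121
- 3×A + 1×C: weight 17, value 118
- 2×A + 1×B: weight 16, value 102
- 3×A: weight 15, value 99
Best: $121.

$121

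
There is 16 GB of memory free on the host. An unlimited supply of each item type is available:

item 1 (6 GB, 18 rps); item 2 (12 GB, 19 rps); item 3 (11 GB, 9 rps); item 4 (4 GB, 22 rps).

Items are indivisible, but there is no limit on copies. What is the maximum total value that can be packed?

Best value-per-unit is item 4 at 22/4, and filling with it alone uses memory 4×4=16. No mix of the others beats 4×22 = 88.

88 rps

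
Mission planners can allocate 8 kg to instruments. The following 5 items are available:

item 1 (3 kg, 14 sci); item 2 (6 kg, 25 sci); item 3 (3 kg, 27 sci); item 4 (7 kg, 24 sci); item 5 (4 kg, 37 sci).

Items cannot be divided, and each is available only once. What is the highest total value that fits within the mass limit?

Check high-value combinations within 8 kg:
- item 3+item 5: mass 3+4=7, value 27+37=64
- item 1+item 5: mass 3+4=7, value 14+37=51
- item 1+item 3: mass 3+3=6, value 14+27=41
- item 5: mass 4, value 37
Best: 64 sci.

64 sci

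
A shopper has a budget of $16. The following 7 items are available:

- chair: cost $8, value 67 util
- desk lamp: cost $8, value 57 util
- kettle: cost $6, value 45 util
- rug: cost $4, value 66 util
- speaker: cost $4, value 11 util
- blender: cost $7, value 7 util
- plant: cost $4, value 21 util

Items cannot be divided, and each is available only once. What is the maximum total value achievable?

154 util

This is a 0/1 knapsack; check combinations near the capacity.
- chair+rug+plant: cost 8+4+4=16, value 67+66+21=154
- chair+rug+speaker: cost 8+4+4=16, value 67+66+11=144
- desk lamp+rug+plant: cost 8+4+4=16, value 57+66+21=144
- desk lamp+rug+speaker: cost 8+4+4=16, value 57+66+11=134
Best: 154 util.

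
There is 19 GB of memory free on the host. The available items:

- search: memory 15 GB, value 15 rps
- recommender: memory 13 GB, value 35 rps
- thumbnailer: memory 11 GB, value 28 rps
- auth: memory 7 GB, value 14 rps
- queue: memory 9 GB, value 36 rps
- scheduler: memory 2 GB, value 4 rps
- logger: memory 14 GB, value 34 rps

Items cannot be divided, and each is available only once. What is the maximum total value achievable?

54 rps

This is a 0/1 knapsack; check combinations near the capacity.
- auth+queue+scheduler: memory 7+9+2=18, value 14+36+4=54
- auth+queue: memory 7+9=16, value 14+36=50
- thumbnailer+auth: memory 11+7=18, value 28+14=42
- queue+scheduler: memory 9+2=11, value 36+4=40
- recommender+scheduler: memory 13+2=15, value 35+4=39
Best: 54 rps.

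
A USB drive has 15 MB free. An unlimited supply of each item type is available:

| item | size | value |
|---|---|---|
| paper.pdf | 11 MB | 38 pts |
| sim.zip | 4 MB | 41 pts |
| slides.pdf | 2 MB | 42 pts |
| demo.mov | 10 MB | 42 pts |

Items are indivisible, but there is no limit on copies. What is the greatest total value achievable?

294 pts

Best value-per-unit is slides.pdf at 42/2, and filling with it alone uses size 7×2=14. No mix of the others beats 7×42 = 294.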